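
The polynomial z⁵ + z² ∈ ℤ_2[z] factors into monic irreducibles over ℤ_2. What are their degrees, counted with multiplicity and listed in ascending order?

1, 1, 1, 2

Write g(z) = z⁵ + z².
Roots in ℤ_2: g(0) = 0 → root; g(1) = 0 → root.
Linear factors from roots: (z), (z + 1).
Complete factorization: g(z) = (z + 1)·(z)^2·(z² + z + 1).
Factor degrees with multiplicity: 1 + 1 + 1 + 2 = 5.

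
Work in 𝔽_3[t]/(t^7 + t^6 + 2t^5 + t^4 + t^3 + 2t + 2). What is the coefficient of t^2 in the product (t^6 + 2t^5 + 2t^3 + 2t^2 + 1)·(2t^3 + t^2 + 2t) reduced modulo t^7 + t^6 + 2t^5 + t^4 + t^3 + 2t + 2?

Multiply in 𝔽_3[t]: (t^6 + 2t^5 + 2t^3 + 2t^2 + 1)·(2t^3 + t^2 + 2t) = 2t^9 + 2t^8 + t^7 + 2t^6 + t^2 + 2t.
Reduce using t^7 ≡ 2t^6 + t^5 + 2t^4 + 2t^3 + t + 1 (mod t^7 + t^6 + 2t^5 + t^4 + t^3 + 2t + 2).
Reduced: t^5 + 2t^3 + 2t.

0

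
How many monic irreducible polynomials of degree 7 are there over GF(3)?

By the necklace-counting formula, N_3(7) = (1/7) Σ_{d|7} μ(7/d)·3^d.
Divisors of 7: 1, 7; μ(7/d) for each: -1, 1.
Σ = − 3^1 + 3^7 = 2184.
N = 2184/7 = 312.

312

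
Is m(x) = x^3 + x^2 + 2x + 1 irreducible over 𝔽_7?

Check for roots in 𝔽_7: m(0) = 1; m(1) = 5; m(2) = 3; m(3) = 1; m(4) = 5; m(5) = 0 → root; m(6) = 6.
m(5) = 0, so (x − 5) divides m(x); m is reducible.

No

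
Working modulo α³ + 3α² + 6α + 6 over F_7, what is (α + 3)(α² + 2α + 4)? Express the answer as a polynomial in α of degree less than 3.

2α^2 + 4α + 6

Multiply in F_7[α]: (α + 3)·(α² + 2α + 4) = α³ + 5α² + 3α + 5.
Reduce using α³ ≡ 4α² + α + 1 (mod α³ + 3α² + 6α + 6).
Reduced: 2α² + 4α + 6.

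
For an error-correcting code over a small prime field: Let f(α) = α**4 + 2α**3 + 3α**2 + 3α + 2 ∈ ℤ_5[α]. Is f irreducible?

Check for roots in ℤ_5: f(0) = 2; f(1) = 1; f(2) = 2; f(3) = 3; f(4) = 1.
No roots, so no linear factors.
Degree-2 irreducible divisors: test the 10 monic irreducibles of degree 2 over GF(5).
None of them divide f (all give nonzero remainder).
No irreducible factor of degree ≤ 2 exists, so f is irreducible over GF(5).

Yes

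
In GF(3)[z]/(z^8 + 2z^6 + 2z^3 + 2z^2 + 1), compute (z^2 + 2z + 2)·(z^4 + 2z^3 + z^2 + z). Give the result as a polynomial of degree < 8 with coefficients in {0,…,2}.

Multiply in GF(3)[z]: (z^2 + 2z + 2)·(z^4 + 2z^3 + z^2 + z) = z^6 + z^5 + z^4 + z^3 + z^2 + 2z.
Reduced: z^6 + z^5 + z^4 + z^3 + z^2 + 2z.

z^6 + z^5 + z^4 + z^3 + z^2 + 2z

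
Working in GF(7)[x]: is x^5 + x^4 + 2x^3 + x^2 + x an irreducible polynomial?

No

Write g(x) = x^5 + x^4 + 2x^3 + x^2 + x.
Check for roots in GF(7): g(0) = 0 → root; g(1) = 6; g(2) = 0 → root; g(3) = 5; g(4) = 0 → root; g(5) = 5; g(6) = 5.
g(0) = 0, so (x) divides g(x); g is reducible.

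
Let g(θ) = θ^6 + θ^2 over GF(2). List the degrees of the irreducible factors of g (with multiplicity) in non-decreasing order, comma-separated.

Roots in GF(2): g(0) = 0 → root; g(1) = 0 → root.
Linear factors from roots: (θ), (θ + 1).
Complete factorization: g(θ) = (θ)^2·(θ + 1)^4.
Factor degrees with multiplicity: 1 + 1 + 1 + 1 + 1 + 1 = 6.

1, 1, 1, 1, 1, 1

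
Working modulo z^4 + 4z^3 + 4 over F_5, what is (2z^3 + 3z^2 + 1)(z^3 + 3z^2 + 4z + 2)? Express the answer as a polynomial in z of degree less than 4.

Multiply in F_5[z]: (2z^3 + 3z^2 + 1)·(z^3 + 3z^2 + 4z + 2) = 2z^6 + 4z^5 + 2z^4 + 2z^3 + 4z^2 + 4z + 2.
Reduce using z^4 ≡ z^3 + 1 (mod z^4 + 4z^3 + 4).
Reduced: z^2.

z^2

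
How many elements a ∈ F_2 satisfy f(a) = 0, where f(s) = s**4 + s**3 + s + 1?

Evaluate at each of the 2 elements of F_2:
f(0) = 1; f(1) = 0 → root.
Roots: {1}.

1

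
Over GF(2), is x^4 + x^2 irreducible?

Write P(x) = x^4 + x^2.
Check for roots in GF(2): P(0) = 0 → root; P(1) = 0 → root.
P(0) = 0, so (x) divides P(x); P is reducible.

No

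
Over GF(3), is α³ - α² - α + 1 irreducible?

Write g(α) = α³ - α² - α + 1.
Check for roots in GF(3): g(0) = 1; g(1) = 0 → root; g(2) = 0 → root.
g(1) = 0, so (α − 1) divides g(α); g is reducible.

No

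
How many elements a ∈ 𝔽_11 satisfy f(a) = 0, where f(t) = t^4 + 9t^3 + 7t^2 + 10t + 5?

1

Evaluate at each of the 11 elements of 𝔽_11:
f(0) = 5; f(1) = 10; f(2) = 9; f(3) = 4; f(4) = 10; f(5) = 0 → root; f(6) = 4; f(7) = 10; f(8) = 8; f(9) = 1; f(10) = 5.
Roots: {5}.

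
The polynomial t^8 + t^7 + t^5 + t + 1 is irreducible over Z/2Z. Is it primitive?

Write f(t) = t^8 + t^7 + t^5 + t + 1.
|GF(2^8)^×| = 2^8 − 1 = 255. Prime factorization: 255 = 3·5·17.
f is primitive ⇔ t has order 255 in GF(2)[t]/(f), i.e. t^(255/q) ≠ 1 for each prime q | 255.
t^(85) mod f = 1
t^(51) mod f = t^6 + t^4 + t^3 + t.
t^(15) mod f = t^5 + t^4 + t^3.
Since t^(85) = 1, the order of t divides 85 < 255; not primitive.

No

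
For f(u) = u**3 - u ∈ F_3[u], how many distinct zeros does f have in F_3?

Evaluate at each of the 3 elements of F_3:
f(0) = 0 → root; f(1) = 0 → root; f(2) = 0 → root.
Roots: {0, 1, 2}.

3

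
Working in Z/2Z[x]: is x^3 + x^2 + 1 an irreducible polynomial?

Write P(x) = x^3 + x^2 + 1.
Check for roots in Z/2Z: P(0) = 1; P(1) = 1.
No roots. A degree-3 polynomial over a field with no linear factor is irreducible.

Yes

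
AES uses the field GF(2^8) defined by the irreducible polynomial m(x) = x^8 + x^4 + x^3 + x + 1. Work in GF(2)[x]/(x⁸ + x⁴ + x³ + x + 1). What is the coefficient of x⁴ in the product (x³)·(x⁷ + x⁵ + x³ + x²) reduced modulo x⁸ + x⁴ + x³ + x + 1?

Multiply in GF(2)[x]: (x³)·(x⁷ + x⁵ + x³ + x²) = x¹⁰ + x⁸ + x⁶ + x⁵.
Reduce using x⁸ ≡ x⁴ + x³ + x + 1 (mod x⁸ + x⁴ + x³ + x + 1).
Reduced: x⁴ + x² + x + 1.

1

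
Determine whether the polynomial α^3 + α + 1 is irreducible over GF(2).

Write P(α) = α^3 + α + 1.
Check for roots in GF(2): P(0) = 1; P(1) = 1.
No roots. A degree-3 polynomial over a field with no linear factor is irreducible.

Yes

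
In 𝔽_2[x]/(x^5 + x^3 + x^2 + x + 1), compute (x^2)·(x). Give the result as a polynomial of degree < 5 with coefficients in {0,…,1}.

Multiply in 𝔽_2[x]: (x^2)·(x) = x^3.
Reduced: x^3.

x^3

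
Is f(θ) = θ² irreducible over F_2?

No

Check for roots in F_2: f(0) = 0 → root; f(1) = 1.
f(0) = 0, so (θ) divides f(θ); f is reducible.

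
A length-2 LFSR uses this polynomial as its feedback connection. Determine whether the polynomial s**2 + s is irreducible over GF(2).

No

Write f(s) = s**2 + s.
Check for roots in GF(2): f(0) = 0 → root; f(1) = 0 → root.
f(0) = 0, so (s) divides f(s); f is reducible.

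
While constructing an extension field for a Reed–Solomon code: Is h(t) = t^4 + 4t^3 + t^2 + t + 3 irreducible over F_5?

Check for roots in F_5: h(0) = 3; h(1) = 0 → root; h(2) = 2; h(3) = 4; h(4) = 0 → root.
h(1) = 0, so (t − 1) divides h(t); h is reducible.

No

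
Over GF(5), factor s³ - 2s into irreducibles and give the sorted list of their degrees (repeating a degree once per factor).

1, 2

Write h(s) = s³ - 2s.
Roots in GF(5): h(0) = 0 → root; h(1) = 4; h(2) = 4; h(3) = 1; h(4) = 1.
Linear factors from roots: (s).
Complete factorization: h(s) = (s)·(s² - 2).
Factor degrees with multiplicity: 1 + 2 = 3.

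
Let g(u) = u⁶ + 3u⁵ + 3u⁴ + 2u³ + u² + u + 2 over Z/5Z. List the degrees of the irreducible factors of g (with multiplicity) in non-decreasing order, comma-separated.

Roots in Z/5Z: g(0) = 2; g(1) = 3; g(2) = 2; g(3) = 4; g(4) = 1.
Complete factorization: g(u) = (u⁶ + 3u⁵ + 3u⁴ + 2u³ + u² + u + 2).
Factor degrees with multiplicity: 6 = 6.

6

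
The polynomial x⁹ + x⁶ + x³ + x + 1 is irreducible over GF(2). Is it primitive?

Write f(x) = x⁹ + x⁶ + x³ + x + 1.
|GF(2^9)^×| = 2^9 − 1 = 511. Prime factorization: 511 = 7·73.
f is primitive ⇔ x has order 511 in GF(2)[x]/(f), i.e. x^(511/q) ≠ 1 for each prime q | 511.
x^(73) mod f = 1
x^(7) mod f = x⁷.
Since x^(73) = 1, the order of x divides 73 < 511; not primitive.

No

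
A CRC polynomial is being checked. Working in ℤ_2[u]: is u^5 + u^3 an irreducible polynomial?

Write P(u) = u^5 + u^3.
Check for roots in ℤ_2: P(0) = 0 → root; P(1) = 0 → root.
P(0) = 0, so (u) divides P(u); P is reducible.

No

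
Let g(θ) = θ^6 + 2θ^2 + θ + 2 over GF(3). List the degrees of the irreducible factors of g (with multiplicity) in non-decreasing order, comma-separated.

Roots in GF(3): g(0) = 2; g(1) = 0 → root; g(2) = 1.
Linear factors from roots: (θ + 2).
Complete factorization: g(θ) = (θ + 2)·(θ^2 + θ + 2)·(θ^3 + 2θ + 2).
Factor degrees with multiplicity: 1 + 2 + 3 = 6.

1, 2, 3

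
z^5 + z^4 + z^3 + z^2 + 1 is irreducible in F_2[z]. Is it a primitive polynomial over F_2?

Write f(z) = z^5 + z^4 + z^3 + z^2 + 1.
|GF(2^5)^×| = 2^5 − 1 = 31. Prime factorization: 31 = 31.
f is primitive ⇔ z has order 31 in GF(2)[z]/(f), i.e. z^(31/q) ≠ 1 for each prime q | 31.
z^(1) mod f = z.
None equal 1, so z has full order 31; f is primitive.

Yes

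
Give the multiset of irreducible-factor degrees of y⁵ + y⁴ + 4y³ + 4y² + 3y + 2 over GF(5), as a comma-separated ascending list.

1, 2, 2

Write h(y) = y⁵ + y⁴ + 4y³ + 4y² + 3y + 2.
Roots in GF(5): h(0) = 2; h(1) = 0 → root; h(2) = 4; h(3) = 4; h(4) = 4.
Linear factors from roots: (y + 4).
Complete factorization: h(y) = (y + 4)·(y² + 3y + 3)·(y² + 4y + 1).
Factor degrees with multiplicity: 1 + 2 + 2 = 5.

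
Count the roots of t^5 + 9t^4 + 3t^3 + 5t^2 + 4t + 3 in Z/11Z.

Write f(t) = t^5 + 9t^4 + 3t^3 + 5t^2 + 4t + 3.
Evaluate at each of the 11 elements of Z/11Z:
f(0) = 3; f(1) = 3; f(2) = 0 → root; f(3) = 2; f(4) = 0 → root; f(5) = 0 → root; f(6) = 0 → root; f(7) = 0 → root; f(8) = 1; f(9) = 4; f(10) = 9.
Roots: {2, 4, 5, 6, 7}.

5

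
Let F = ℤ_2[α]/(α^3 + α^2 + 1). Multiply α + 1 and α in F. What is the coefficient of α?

1

Multiply in ℤ_2[α]: (α + 1)·(α) = α^2 + α.
Reduced: α^2 + α.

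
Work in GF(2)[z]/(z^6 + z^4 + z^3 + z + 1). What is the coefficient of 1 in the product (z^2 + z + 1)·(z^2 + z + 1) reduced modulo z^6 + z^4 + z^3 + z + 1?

Multiply in GF(2)[z]: (z^2 + z + 1)·(z^2 + z + 1) = z^4 + z^2 + 1.
Reduced: z^4 + z^2 + 1.

1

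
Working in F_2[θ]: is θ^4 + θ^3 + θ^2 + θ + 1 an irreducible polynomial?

Write g(θ) = θ^4 + θ^3 + θ^2 + θ + 1.
Check for roots in F_2: g(0) = 1; g(1) = 1.
No roots, so no linear factors.
Monic irreducibles of degree 2 over GF(2): θ^2 + θ + 1.
None of them divide g (all give nonzero remainder).
No irreducible factor of degree ≤ 2 exists, so g is irreducible over GF(2).

Yes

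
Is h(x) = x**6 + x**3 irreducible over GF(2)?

No

Check for roots in GF(2): h(0) = 0 → root; h(1) = 0 → root.
h(0) = 0, so (x) divides h(x); h is reducible.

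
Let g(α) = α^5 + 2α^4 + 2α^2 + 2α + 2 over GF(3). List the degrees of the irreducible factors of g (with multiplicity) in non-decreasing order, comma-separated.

Roots in GF(3): g(0) = 2; g(1) = 0 → root; g(2) = 0 → root.
Linear factors from roots: (α + 2), (α + 1).
Complete factorization: g(α) = (α + 1)·(α + 2)·(α^3 + 2α^2 + α + 1).
Factor degrees with multiplicity: 1 + 1 + 3 = 5.

1, 1, 3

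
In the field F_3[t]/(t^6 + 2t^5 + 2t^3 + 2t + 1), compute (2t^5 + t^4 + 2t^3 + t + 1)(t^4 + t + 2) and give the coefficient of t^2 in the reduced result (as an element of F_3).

0

Multiply in F_3[t]: (2t^5 + t^4 + 2t^3 + t + 1)·(t^4 + t + 2) = 2t^9 + t^8 + 2t^7 + 2t^6 + 2t^4 + t^3 + t^2 + 2.
Reduce using t^6 ≡ t^5 + t^3 + t + 2 (mod t^6 + 2t^5 + 2t^3 + 2t + 1).
Reduced: 2t^3 + t + 2.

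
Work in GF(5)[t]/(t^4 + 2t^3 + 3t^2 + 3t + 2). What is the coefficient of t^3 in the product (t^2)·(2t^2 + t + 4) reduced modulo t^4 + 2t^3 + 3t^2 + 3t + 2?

2

Multiply in GF(5)[t]: (t^2)·(2t^2 + t + 4) = 2t^4 + t^3 + 4t^2.
Reduce using t^4 ≡ 3t^3 + 2t^2 + 2t + 3 (mod t^4 + 2t^3 + 3t^2 + 3t + 2).
Reduced: 2t^3 + 3t^2 + 4t + 1.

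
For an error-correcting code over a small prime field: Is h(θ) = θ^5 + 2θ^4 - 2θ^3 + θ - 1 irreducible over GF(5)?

Yes

Check for roots in GF(5): h(0) = 4; h(1) = 1; h(2) = 4; h(3) = 3; h(4) = 1.
No roots, so no linear factors.
Degree-2 irreducible divisors: test the 10 monic irreducibles of degree 2 over GF(5).
None of them divide h (all give nonzero remainder).
No irreducible factor of degree ≤ 2 exists, so h is irreducible over GF(5).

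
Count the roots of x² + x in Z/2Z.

2

Write g(x) = x² + x.
Evaluate at each of the 2 elements of Z/2Z:
g(0) = 0 → root; g(1) = 0 → root.
Roots: {0, 1}.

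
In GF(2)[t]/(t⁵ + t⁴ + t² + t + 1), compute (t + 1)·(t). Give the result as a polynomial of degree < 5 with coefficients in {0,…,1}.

t^2 + t

Multiply in GF(2)[t]: (t + 1)·(t) = t² + t.
Reduced: t² + t.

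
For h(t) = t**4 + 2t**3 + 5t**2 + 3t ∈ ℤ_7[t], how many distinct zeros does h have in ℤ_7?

4

Evaluate at each of the 7 elements of ℤ_7:
h(0) = 0 → root; h(1) = 4; h(2) = 2; h(3) = 0 → root; h(4) = 0 → root; h(5) = 0 → root; h(6) = 1.
Roots: {0, 3, 4, 5}.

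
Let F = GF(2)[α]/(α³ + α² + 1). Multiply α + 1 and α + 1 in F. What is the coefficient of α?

Multiply in GF(2)[α]: (α + 1)·(α + 1) = α² + 1.
Reduced: α² + 1.

0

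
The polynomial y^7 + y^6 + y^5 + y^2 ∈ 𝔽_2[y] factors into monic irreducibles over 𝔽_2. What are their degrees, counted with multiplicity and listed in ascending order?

1, 1, 1, 1, 3

Write g(y) = y^7 + y^6 + y^5 + y^2.
Roots in 𝔽_2: g(0) = 0 → root; g(1) = 0 → root.
Linear factors from roots: (y), (y + 1).
Complete factorization: g(y) = (y)^2·(y + 1)^2·(y^3 + y^2 + 1).
Factor degrees with multiplicity: 1 + 1 + 1 + 1 + 3 = 7.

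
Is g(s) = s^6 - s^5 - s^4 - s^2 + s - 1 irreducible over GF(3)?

Yes

Check for roots in GF(3): g(0) = 2; g(1) = 1; g(2) = 1.
No roots, so no linear factors.
Monic irreducibles of degree 2 over GF(3): s^2 + 1, s^2 + s - 1, s^2 - s - 1.
None of them divide g (all give nonzero remainder).
Degree-3 irreducible divisors: test the 8 monic irreducibles of degree 3 over GF(3).
None of them divide g (all give nonzero remainder).
No irreducible factor of degree ≤ 3 exists, so g is irreducible over GF(3).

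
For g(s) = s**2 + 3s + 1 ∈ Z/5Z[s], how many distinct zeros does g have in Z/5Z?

1

Evaluate at each of the 5 elements of Z/5Z:
g(0) = 1; g(1) = 0 → root; g(2) = 1; g(3) = 4; g(4) = 4.
Roots: {1}.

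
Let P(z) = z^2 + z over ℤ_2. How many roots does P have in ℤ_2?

2

Evaluate at each of the 2 elements of ℤ_2:
P(0) = 0 → root; P(1) = 0 → root.
Roots: {0, 1}.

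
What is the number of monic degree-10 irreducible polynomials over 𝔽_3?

x^(3^10) − x is the product of all monic irreducibles of degree dividing 10; Möbius inversion gives N = (1/10) Σ μ(10/d)·3^d.
Divisors of 10: 1, 2, 5, 10; μ(10/d) for each: 1, -1, -1, 1.
Σ = 3^1 − 3^2 − 3^5 + 3^10 = 58800.
N = 58800/10 = 5880.

5880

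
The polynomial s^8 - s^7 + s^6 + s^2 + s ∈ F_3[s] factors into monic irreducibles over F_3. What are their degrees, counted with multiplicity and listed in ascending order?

1, 1, 1, 2, 3

Write h(s) = s^8 - s^7 + s^6 + s^2 + s.
Roots in F_3: h(0) = 0 → root; h(1) = 0 → root; h(2) = 0 → root.
Linear factors from roots: (s), (s - 1), (s + 1).
Complete factorization: h(s) = (s)·(s + 1)·(s - 1)·(s^2 + s - 1)·(s^3 + s^2 - s + 1).
Factor degrees with multiplicity: 1 + 1 + 1 + 2 + 3 = 8.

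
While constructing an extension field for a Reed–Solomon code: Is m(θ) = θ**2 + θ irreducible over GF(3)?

Check for roots in GF(3): m(0) = 0 → root; m(1) = 2; m(2) = 0 → root.
m(0) = 0, so (θ) divides m(θ); m is reducible.

No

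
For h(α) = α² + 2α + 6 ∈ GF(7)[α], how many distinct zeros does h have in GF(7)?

Evaluate at each of the 7 elements of GF(7):
h(0) = 6; h(1) = 2; h(2) = 0 → root; h(3) = 0 → root; h(4) = 2; h(5) = 6; h(6) = 5.
Roots: {2, 3}.

2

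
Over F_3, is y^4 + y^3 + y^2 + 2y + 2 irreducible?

Yes

Write g(y) = y^4 + y^3 + y^2 + 2y + 2.
Check for roots in F_3: g(0) = 2; g(1) = 1; g(2) = 1.
No roots, so no linear factors.
Monic irreducibles of degree 2 over GF(3): y^2 + 1, y^2 + y + 2, y^2 + 2y + 2.
None of them divide g (all give nonzero remainder).
No irreducible factor of degree ≤ 2 exists, so g is irreducible over GF(3).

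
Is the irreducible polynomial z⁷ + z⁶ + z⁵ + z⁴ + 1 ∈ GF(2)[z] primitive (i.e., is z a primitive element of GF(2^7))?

Yes

Write f(z) = z⁷ + z⁶ + z⁵ + z⁴ + 1.
|GF(2^7)^×| = 2^7 − 1 = 127. Prime factorization: 127 = 127.
f is primitive ⇔ z has order 127 in GF(2)[z]/(f), i.e. z^(127/q) ≠ 1 for each prime q | 127.
z^(1) mod f = z.
None equal 1, so z has full order 127; f is primitive.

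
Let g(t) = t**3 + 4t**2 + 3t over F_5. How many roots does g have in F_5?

3

Evaluate at each of the 5 elements of F_5:
g(0) = 0 → root; g(1) = 3; g(2) = 0 → root; g(3) = 2; g(4) = 0 → root.
Roots: {0, 2, 4}.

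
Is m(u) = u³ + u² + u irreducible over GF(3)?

No

Check for roots in GF(3): m(0) = 0 → root; m(1) = 0 → root; m(2) = 2.
m(0) = 0, so (u) divides m(u); m is reducible.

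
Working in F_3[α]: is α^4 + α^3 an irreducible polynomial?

Write m(α) = α^4 + α^3.
Check for roots in F_3: m(0) = 0 → root; m(1) = 2; m(2) = 0 → root.
m(0) = 0, so (α) divides m(α); m is reducible.

No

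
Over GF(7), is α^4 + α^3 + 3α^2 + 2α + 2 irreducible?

Write g(α) = α^4 + α^3 + 3α^2 + 2α + 2.
Check for roots in GF(7): g(0) = 2; g(1) = 2; g(2) = 0 → root; g(3) = 3; g(4) = 0 → root; g(5) = 4; g(6) = 3.
g(2) = 0, so (α − 2) divides g(α); g is reducible.

No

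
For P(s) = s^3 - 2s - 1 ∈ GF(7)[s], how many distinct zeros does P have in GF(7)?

Evaluate at each of the 7 elements of GF(7):
P(0) = 6; P(1) = 5; P(2) = 3; P(3) = 6; P(4) = 6; P(5) = 2; P(6) = 0 → root.
Roots: {6}.

1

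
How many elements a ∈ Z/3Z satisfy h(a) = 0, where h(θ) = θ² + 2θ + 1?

1

Evaluate at each of the 3 elements of Z/3Z:
h(0) = 1; h(1) = 1; h(2) = 0 → root.
Roots: {2}.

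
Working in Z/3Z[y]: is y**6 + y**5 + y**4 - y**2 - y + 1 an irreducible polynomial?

Yes

Write P(y) = y**6 + y**5 + y**4 - y**2 - y + 1.
Check for roots in Z/3Z: P(0) = 1; P(1) = 2; P(2) = 2.
No roots, so no linear factors.
Monic irreducibles of degree 2 over GF(3): y**2 + 1, y**2 + y - 1, y**2 - y - 1.
None of them divide P (all give nonzero remainder).
Degree-3 irreducible divisors: test the 8 monic irreducibles of degree 3 over GF(3).
None of them divide P (all give nonzero remainder).
No irreducible factor of degree ≤ 3 exists, so P is irreducible over GF(3).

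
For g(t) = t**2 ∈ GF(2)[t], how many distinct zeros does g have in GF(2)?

1

Evaluate at each of the 2 elements of GF(2):
g(0) = 0 → root; g(1) = 1.
Roots: {0}.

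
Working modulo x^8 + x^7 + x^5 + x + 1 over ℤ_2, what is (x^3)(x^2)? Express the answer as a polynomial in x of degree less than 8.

Multiply in ℤ_2[x]: (x^3)·(x^2) = x^5.
Reduced: x^5.

x^5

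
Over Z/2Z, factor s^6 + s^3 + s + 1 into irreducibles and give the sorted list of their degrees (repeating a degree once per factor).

1, 1, 1, 3

Write f(s) = s^6 + s^3 + s + 1.
Roots in Z/2Z: f(0) = 1; f(1) = 0 → root.
Linear factors from roots: (s + 1).
Complete factorization: f(s) = (s + 1)^3·(s^3 + s^2 + 1).
Factor degrees with multiplicity: 1 + 1 + 1 + 3 = 6.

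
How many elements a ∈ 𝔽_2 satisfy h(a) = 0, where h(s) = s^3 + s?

2

Evaluate at each of the 2 elements of 𝔽_2:
h(0) = 0 → root; h(1) = 0 → root.
Roots: {0, 1}.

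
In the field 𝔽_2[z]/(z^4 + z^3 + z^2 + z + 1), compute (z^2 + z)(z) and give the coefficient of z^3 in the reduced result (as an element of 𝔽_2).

1

Multiply in 𝔽_2[z]: (z^2 + z)·(z) = z^3 + z^2.
Reduced: z^3 + z^2.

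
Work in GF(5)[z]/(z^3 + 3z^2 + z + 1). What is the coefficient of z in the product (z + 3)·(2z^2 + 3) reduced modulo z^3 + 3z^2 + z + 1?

Multiply in GF(5)[z]: (z + 3)·(2z^2 + 3) = 2z^3 + z^2 + 3z + 4.
Reduce using z^3 ≡ 2z^2 + 4z + 4 (mod z^3 + 3z^2 + z + 1).
Reduced: z + 2.

1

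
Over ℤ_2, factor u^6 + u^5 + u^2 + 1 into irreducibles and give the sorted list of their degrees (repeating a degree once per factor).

Write g(u) = u^6 + u^5 + u^2 + 1.
Roots in ℤ_2: g(0) = 1; g(1) = 0 → root.
Linear factors from roots: (u + 1).
Complete factorization: g(u) = (u + 1)·(u^2 + u + 1)·(u^3 + u^2 + 1).
Factor degrees with multiplicity: 1 + 2 + 3 = 6.

1, 2, 3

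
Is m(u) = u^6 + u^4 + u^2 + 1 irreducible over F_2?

Check for roots in F_2: m(0) = 1; m(1) = 0 → root.
m(1) = 0, so (u − 1) divides m(u); m is reducible.

No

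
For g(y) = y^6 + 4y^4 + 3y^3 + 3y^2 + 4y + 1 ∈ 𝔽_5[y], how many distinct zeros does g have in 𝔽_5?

Evaluate at each of the 5 elements of 𝔽_5:
g(0) = 1; g(1) = 1; g(2) = 3; g(3) = 4; g(4) = 2.
No element is a root.

0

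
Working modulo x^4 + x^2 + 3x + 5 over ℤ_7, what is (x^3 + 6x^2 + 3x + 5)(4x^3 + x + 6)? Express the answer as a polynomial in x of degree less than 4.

Multiply in ℤ_7[x]: (x^3 + 6x^2 + 3x + 5)·(4x^3 + x + 6) = 4x^6 + 3x^5 + 6x^4 + 4x^3 + 4x^2 + 2x + 2.
Reduce using x^4 ≡ 6x^2 + 4x + 2 (mod x^4 + x^2 + 3x + 5).
Reduced: 3x^3 + x^2 + 2x + 6.

3x^3 + x^2 + 2x + 6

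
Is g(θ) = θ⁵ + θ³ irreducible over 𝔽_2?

No

Check for roots in 𝔽_2: g(0) = 0 → root; g(1) = 0 → root.
g(0) = 0, so (θ) divides g(θ); g is reducible.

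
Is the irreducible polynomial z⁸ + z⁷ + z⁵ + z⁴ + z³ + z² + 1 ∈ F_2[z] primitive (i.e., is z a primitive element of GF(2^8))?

No

Write f(z) = z⁸ + z⁷ + z⁵ + z⁴ + z³ + z² + 1.
|GF(2^8)^×| = 2^8 − 1 = 255. Prime factorization: 255 = 3·5·17.
f is primitive ⇔ z has order 255 in GF(2)[z]/(f), i.e. z^(255/q) ≠ 1 for each prime q | 255.
z^(85) mod f = 1
z^(51) mod f = z⁷ + z⁶ + z² + 1.
z^(15) mod f = z⁷ + z⁴ + z².
Since z^(85) = 1, the order of z divides 85 < 255; not primitive.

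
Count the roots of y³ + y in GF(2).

2

Write f(y) = y³ + y.
Evaluate at each of the 2 elements of GF(2):
f(0) = 0 → root; f(1) = 0 → root.
Roots: {0, 1}.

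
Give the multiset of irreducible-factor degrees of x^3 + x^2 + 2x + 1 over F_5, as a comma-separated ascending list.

Write g(x) = x^3 + x^2 + 2x + 1.
Roots in F_5: g(0) = 1; g(1) = 0 → root; g(2) = 2; g(3) = 3; g(4) = 4.
Linear factors from roots: (x - 1).
Complete factorization: g(x) = (x - 1)·(x^2 + 2x - 1).
Factor degrees with multiplicity: 1 + 2 = 3.

1, 2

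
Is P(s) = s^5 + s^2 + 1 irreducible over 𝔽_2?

Check for roots in 𝔽_2: P(0) = 1; P(1) = 1.
No roots, so no linear factors.
Monic irreducibles of degree 2 over GF(2): s^2 + s + 1.
None of them divide P (all give nonzero remainder).
No irreducible factor of degree ≤ 2 exists, so P is irreducible over GF(2).

Yes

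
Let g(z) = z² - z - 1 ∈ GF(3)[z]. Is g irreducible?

Yes

Check for roots in GF(3): g(0) = 2; g(1) = 2; g(2) = 1.
No roots. A degree-2 polynomial over a field with no linear factor is irreducible.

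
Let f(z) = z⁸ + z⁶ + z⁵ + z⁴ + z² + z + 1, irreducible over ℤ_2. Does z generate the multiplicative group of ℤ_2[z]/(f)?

No

|GF(2^8)^×| = 2^8 − 1 = 255. Prime factorization: 255 = 3·5·17.
f is primitive ⇔ z has order 255 in GF(2)[z]/(f), i.e. z^(255/q) ≠ 1 for each prime q | 255.
z^(85) mod f = 1
z^(51) mod f = z⁶ + z⁴ + z³ + z² + z.
z^(15) mod f = z⁷ + z⁶ + z⁵ + z⁴ + z³ + z² + z.
Since z^(85) = 1, the order of z divides 85 < 255; not primitive.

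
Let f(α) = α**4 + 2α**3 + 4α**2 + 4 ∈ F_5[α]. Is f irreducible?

Check for roots in F_5: f(0) = 4; f(1) = 1; f(2) = 2; f(3) = 0 → root; f(4) = 2.
f(3) = 0, so (α − 3) divides f(α); f is reducible.

No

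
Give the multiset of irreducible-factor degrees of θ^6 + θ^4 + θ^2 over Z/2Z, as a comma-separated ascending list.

1, 1, 2, 2

Write f(θ) = θ^6 + θ^4 + θ^2.
Roots in Z/2Z: f(0) = 0 → root; f(1) = 1.
Linear factors from roots: (θ).
Complete factorization: f(θ) = (θ)^2·(θ^2 + θ + 1)^2.
Factor degrees with multiplicity: 1 + 1 + 2 + 2 = 6.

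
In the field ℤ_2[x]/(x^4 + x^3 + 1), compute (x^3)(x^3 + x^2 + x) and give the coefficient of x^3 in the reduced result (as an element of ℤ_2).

1

Multiply in ℤ_2[x]: (x^3)·(x^3 + x^2 + x) = x^6 + x^5 + x^4.
Reduce using x^4 ≡ x^3 + 1 (mod x^4 + x^3 + 1).
Reduced: x^3 + x^2 + 1.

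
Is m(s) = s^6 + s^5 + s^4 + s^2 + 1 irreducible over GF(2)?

Yes

Check for roots in GF(2): m(0) = 1; m(1) = 1.
No roots, so no linear factors.
Monic irreducibles of degree 2 over GF(2): s^2 + s + 1.
None of them divide m (all give nonzero remainder).
Monic irreducibles of degree 3 over GF(2): s^3 + s + 1, s^3 + s^2 + 1.
None of them divide m (all give nonzero remainder).
No irreducible factor of degree ≤ 3 exists, so m is irreducible over GF(2).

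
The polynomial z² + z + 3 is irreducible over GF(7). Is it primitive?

Write f(z) = z² + z + 3.
|GF(7^2)^×| = 7^2 − 1 = 48. Prime factorization: 48 = 2^4·3.
f is primitive ⇔ z has order 48 in GF(7)[z]/(f), i.e. z^(48/q) ≠ 1 for each prime q | 48.
z^(24) mod f = 6.
z^(16) mod f = 2.
None equal 1, so z has full order 48; f is primitive.

Yes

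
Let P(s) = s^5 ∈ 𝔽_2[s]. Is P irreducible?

No

Check for roots in 𝔽_2: P(0) = 0 → root; P(1) = 1.
P(0) = 0, so (s) divides P(s); P is reducible.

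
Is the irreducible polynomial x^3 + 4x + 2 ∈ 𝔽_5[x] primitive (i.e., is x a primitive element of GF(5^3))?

Yes

Write f(x) = x^3 + 4x + 2.
|GF(5^3)^×| = 5^3 − 1 = 124. Prime factorization: 124 = 2^2·31.
f is primitive ⇔ x has order 124 in GF(5)[x]/(f), i.e. x^(124/q) ≠ 1 for each prime q | 124.
x^(62) mod f = 4.
x^(4) mod f = x^2 + 3x.
None equal 1, so x has full order 124; f is primitive.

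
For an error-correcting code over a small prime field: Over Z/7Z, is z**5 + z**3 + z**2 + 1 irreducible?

No

Write f(z) = z**5 + z**3 + z**2 + 1.
Check for roots in Z/7Z: f(0) = 1; f(1) = 4; f(2) = 3; f(3) = 0 → root; f(4) = 6; f(5) = 0 → root; f(6) = 0 → root.
f(3) = 0, so (z − 3) divides f(z); f is reducible.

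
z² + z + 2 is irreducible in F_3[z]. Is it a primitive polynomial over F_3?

Write f(z) = z² + z + 2.
|GF(3^2)^×| = 3^2 − 1 = 8. Prime factorization: 8 = 2^3.
f is primitive ⇔ z has order 8 in GF(3)[z]/(f), i.e. z^(8/q) ≠ 1 for each prime q | 8.
z^(4) mod f = 2.
None equal 1, so z has full order 8; f is primitive.

Yes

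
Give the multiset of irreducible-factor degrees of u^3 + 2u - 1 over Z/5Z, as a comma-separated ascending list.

Write h(u) = u^3 + 2u - 1.
Roots in Z/5Z: h(0) = 4; h(1) = 2; h(2) = 1; h(3) = 2; h(4) = 1.
Complete factorization: h(u) = (u^3 + 2u - 1).
Factor degrees with multiplicity: 3 = 3.

3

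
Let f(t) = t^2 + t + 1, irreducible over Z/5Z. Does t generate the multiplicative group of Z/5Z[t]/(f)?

No

|GF(5^2)^×| = 5^2 − 1 = 24. Prime factorization: 24 = 2^3·3.
f is primitive ⇔ t has order 24 in GF(5)[t]/(f), i.e. t^(24/q) ≠ 1 for each prime q | 24.
t^(12) mod f = 1
t^(8) mod f = 4t + 4.
Since t^(12) = 1, the order of t divides 12 < 24; not primitive.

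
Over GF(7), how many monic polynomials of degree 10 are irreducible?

28245840

The number of monic irreducibles of degree 10 over GF(7) is (1/10)·Σ_{d∣10} μ(10/d) 7^d.
Divisors of 10: 1, 2, 5, 10; μ(10/d) for each: 1, -1, -1, 1.
Σ = 7^1 − 7^2 − 7^5 + 7^10 = 282458400.
N = 282458400/10 = 28245840.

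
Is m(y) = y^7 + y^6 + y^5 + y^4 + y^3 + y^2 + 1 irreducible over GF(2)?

Check for roots in GF(2): m(0) = 1; m(1) = 1.
No roots, so no linear factors.
Monic irreducibles of degree 2 over GF(2): y^2 + y + 1.
None of them divide m (all give nonzero remainder).
Monic irreducibles of degree 3 over GF(2): y^3 + y + 1, y^3 + y^2 + 1.
None of them divide m (all give nonzero remainder).
No irreducible factor of degree ≤ 3 exists, so m is irreducible over GF(2).

Yes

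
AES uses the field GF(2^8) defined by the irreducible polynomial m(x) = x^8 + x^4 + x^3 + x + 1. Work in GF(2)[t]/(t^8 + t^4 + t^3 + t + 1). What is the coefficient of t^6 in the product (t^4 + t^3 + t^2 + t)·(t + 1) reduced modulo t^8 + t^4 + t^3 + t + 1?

0

Multiply in GF(2)[t]: (t^4 + t^3 + t^2 + t)·(t + 1) = t^5 + t.
Reduced: t^5 + t.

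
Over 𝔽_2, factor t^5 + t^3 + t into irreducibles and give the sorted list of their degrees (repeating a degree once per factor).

Write g(t) = t^5 + t^3 + t.
Roots in 𝔽_2: g(0) = 0 → root; g(1) = 1.
Linear factors from roots: (t).
Complete factorization: g(t) = (t)·(t^2 + t + 1)^2.
Factor degrees with multiplicity: 1 + 2 + 2 = 5.

1, 2, 2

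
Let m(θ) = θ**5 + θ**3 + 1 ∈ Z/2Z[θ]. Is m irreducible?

Yes

Check for roots in Z/2Z: m(0) = 1; m(1) = 1.
No roots, so no linear factors.
Monic irreducibles of degree 2 over GF(2): θ**2 + θ + 1.
None of them divide m (all give nonzero remainder).
No irreducible factor of degree ≤ 2 exists, so m is irreducible over GF(2).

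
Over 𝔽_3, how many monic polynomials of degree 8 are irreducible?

810

Gauss's count: N_{3}(8) = (1/8) Σ_{d|8} μ(8/d)·3^d.
Divisors of 8: 1, 2, 4, 8; μ(8/d) for each: 0, 0, -1, 1.
Σ = − 3^4 + 3^8 = 6480.
N = 6480/8 = 810.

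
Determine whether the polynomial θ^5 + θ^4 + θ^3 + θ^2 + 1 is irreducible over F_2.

Write m(θ) = θ^5 + θ^4 + θ^3 + θ^2 + 1.
Check for roots in F_2: m(0) = 1; m(1) = 1.
No roots, so no linear factors.
Monic irreducibles of degree 2 over GF(2): θ^2 + θ + 1.
None of them divide m (all give nonzero remainder).
No irreducible factor of degree ≤ 2 exists, so m is irreducible over GF(2).

Yes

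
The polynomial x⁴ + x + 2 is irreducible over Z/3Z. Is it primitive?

Write f(x) = x⁴ + x + 2.
|GF(3^4)^×| = 3^4 − 1 = 80. Prime factorization: 80 = 2^4·5.
f is primitive ⇔ x has order 80 in GF(3)[x]/(f), i.e. x^(80/q) ≠ 1 for each prime q | 80.
x^(40) mod f = 2.
x^(16) mod f = 2x³ + x + 2.
None equal 1, so x has full order 80; f is primitive.

Yes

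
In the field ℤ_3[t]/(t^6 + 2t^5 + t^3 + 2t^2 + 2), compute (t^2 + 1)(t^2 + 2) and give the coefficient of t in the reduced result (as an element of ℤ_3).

Multiply in ℤ_3[t]: (t^2 + 1)·(t^2 + 2) = t^4 + 2.
Reduced: t^4 + 2.

0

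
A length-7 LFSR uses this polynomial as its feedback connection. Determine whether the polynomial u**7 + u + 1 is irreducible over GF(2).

Yes

Write m(u) = u**7 + u + 1.
Check for roots in GF(2): m(0) = 1; m(1) = 1.
No roots, so no linear factors.
Monic irreducibles of degree 2 over GF(2): u**2 + u + 1.
None of them divide m (all give nonzero remainder).
Monic irreducibles of degree 3 over GF(2): u**3 + u + 1, u**3 + u**2 + 1.
None of them divide m (all give nonzero remainder).
No irreducible factor of degree ≤ 3 exists, so m is irreducible over GF(2).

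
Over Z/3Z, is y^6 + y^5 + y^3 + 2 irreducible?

Yes

Write P(y) = y^6 + y^5 + y^3 + 2.
Check for roots in Z/3Z: P(0) = 2; P(1) = 2; P(2) = 1.
No roots, so no linear factors.
Monic irreducibles of degree 2 over GF(3): y^2 + 1, y^2 + y + 2, y^2 + 2y + 2.
None of them divide P (all give nonzero remainder).
Degree-3 irreducible divisors: test the 8 monic irreducibles of degree 3 over GF(3).
None of them divide P (all give nonzero remainder).
No irreducible factor of degree ≤ 3 exists, so P is irreducible over GF(3).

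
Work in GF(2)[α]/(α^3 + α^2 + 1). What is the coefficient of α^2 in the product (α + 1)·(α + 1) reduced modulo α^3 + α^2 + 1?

Multiply in GF(2)[α]: (α + 1)·(α + 1) = α^2 + 1.
Reduced: α^2 + 1.

1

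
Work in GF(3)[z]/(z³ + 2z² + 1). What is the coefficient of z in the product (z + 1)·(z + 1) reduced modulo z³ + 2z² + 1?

Multiply in GF(3)[z]: (z + 1)·(z + 1) = z² + 2z + 1.
Reduced: z² + 2z + 1.

2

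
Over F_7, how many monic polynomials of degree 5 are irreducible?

3360

By the necklace-counting formula, N_7(5) = (1/5) Σ_{d|5} μ(5/d)·7^d.
Divisors of 5: 1, 5; μ(5/d) for each: -1, 1.
Σ = − 7^1 + 7^5 = 16800.
N = 16800/5 = 3360.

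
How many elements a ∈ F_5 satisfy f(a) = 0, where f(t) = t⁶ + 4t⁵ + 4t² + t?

5

Evaluate at each of the 5 elements of F_5:
f(0) = 0 → root; f(1) = 0 → root; f(2) = 0 → root; f(3) = 0 → root; f(4) = 0 → root.
Roots: {0, 1, 2, 3, 4}.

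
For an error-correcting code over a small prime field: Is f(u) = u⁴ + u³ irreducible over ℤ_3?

Check for roots in ℤ_3: f(0) = 0 → root; f(1) = 2; f(2) = 0 → root.
f(0) = 0, so (u) divides f(u); f is reducible.

No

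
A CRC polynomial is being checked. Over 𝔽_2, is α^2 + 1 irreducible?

Write P(α) = α^2 + 1.
Check for roots in 𝔽_2: P(0) = 1; P(1) = 0 → root.
P(1) = 0, so (α − 1) divides P(α); P is reducible.

No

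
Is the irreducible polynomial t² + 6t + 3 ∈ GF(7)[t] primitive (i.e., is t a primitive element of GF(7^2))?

Yes

Write f(t) = t² + 6t + 3.
|GF(7^2)^×| = 7^2 − 1 = 48. Prime factorization: 48 = 2^4·3.
f is primitive ⇔ t has order 48 in GF(7)[t]/(f), i.e. t^(48/q) ≠ 1 for each prime q | 48.
t^(24) mod f = 6.
t^(16) mod f = 2.
None equal 1, so t has full order 48; f is primitive.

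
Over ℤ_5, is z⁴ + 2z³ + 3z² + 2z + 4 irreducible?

Yes

Write m(z) = z⁴ + 2z³ + 3z² + 2z + 4.
Check for roots in ℤ_5: m(0) = 4; m(1) = 2; m(2) = 2; m(3) = 2; m(4) = 4.
No roots, so no linear factors.
Degree-2 irreducible divisors: test the 10 monic irreducibles of degree 2 over GF(5).
None of them divide m (all give nonzero remainder).
No irreducible factor of degree ≤ 2 exists, so m is irreducible over GF(5).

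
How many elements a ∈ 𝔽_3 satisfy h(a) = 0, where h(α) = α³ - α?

Evaluate at each of the 3 elements of 𝔽_3:
h(0) = 0 → root; h(1) = 0 → root; h(2) = 0 → root.
Roots: {0, 1, 2}.

3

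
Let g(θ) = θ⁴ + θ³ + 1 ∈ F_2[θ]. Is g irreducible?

Check for roots in F_2: g(0) = 1; g(1) = 1.
No roots, so no linear factors.
Monic irreducibles of degree 2 over GF(2): θ² + θ + 1.
None of them divide g (all give nonzero remainder).
No irreducible factor of degree ≤ 2 exists, so g is irreducible over GF(2).

Yes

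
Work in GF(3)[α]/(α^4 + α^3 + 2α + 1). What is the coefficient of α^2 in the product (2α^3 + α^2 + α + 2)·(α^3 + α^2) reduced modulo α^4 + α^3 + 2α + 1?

1

Multiply in GF(3)[α]: (2α^3 + α^2 + α + 2)·(α^3 + α^2) = 2α^6 + 2α^4 + 2α^2.
Reduce using α^4 ≡ 2α^3 + α + 2 (mod α^4 + α^3 + 2α + 1).
Reduced: α^3 + α^2 + 2.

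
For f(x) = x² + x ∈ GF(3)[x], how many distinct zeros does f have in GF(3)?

2

Evaluate at each of the 3 elements of GF(3):
f(0) = 0 → root; f(1) = 2; f(2) = 0 → root.
Roots: {0, 2}.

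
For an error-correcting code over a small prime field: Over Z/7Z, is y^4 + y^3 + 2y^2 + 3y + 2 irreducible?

Yes

Write g(y) = y^4 + y^3 + 2y^2 + 3y + 2.
Check for roots in Z/7Z: g(0) = 2; g(1) = 2; g(2) = 5; g(3) = 4; g(4) = 2; g(5) = 5; g(6) = 1.
No roots, so no linear factors.
Degree-2 irreducible divisors: test the 21 monic irreducibles of degree 2 over GF(7).
None of them divide g (all give nonzero remainder).
No irreducible factor of degree ≤ 2 exists, so g is irreducible over GF(7).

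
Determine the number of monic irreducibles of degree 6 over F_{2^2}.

By the necklace-counting formula, N_4(6) = (1/6) Σ_{d|6} μ(6/d)·4^d.
Divisors of 6: 1, 2, 3, 6; μ(6/d) for each: 1, -1, -1, 1.
Σ = 4^1 − 4^2 − 4^3 + 4^6 = 4020.
N = 4020/6 = 670.

670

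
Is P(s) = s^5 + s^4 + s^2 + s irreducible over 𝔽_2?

Check for roots in 𝔽_2: P(0) = 0 → root; P(1) = 0 → root.
P(0) = 0, so (s) divides P(s); P is reducible.

No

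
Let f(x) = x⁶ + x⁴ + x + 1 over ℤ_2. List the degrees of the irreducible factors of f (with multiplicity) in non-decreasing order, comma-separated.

1, 2, 3

Roots in ℤ_2: f(0) = 1; f(1) = 0 → root.
Linear factors from roots: (x + 1).
Complete factorization: f(x) = (x + 1)·(x² + x + 1)·(x³ + x + 1).
Factor degrees with multiplicity: 1 + 2 + 3 = 6.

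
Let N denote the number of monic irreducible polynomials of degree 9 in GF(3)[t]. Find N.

2184

The number of monic irreducibles of degree 9 over GF(3) is (1/9)·Σ_{d∣9} μ(9/d) 3^d.
Divisors of 9: 1, 3, 9; μ(9/d) for each: 0, -1, 1.
Σ = − 3^3 + 3^9 = 19656.
N = 19656/9 = 2184.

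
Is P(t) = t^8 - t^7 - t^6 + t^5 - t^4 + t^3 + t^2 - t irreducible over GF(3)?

No

Check for roots in GF(3): P(0) = 0 → root; P(1) = 0 → root; P(2) = 0 → root.
P(0) = 0, so (t) divides P(t); P is reducible.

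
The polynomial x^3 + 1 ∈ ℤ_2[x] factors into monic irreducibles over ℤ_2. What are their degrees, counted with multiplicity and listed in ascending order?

Write f(x) = x^3 + 1.
Roots in ℤ_2: f(0) = 1; f(1) = 0 → root.
Linear factors from roots: (x + 1).
Complete factorization: f(x) = (x + 1)·(x^2 + x + 1).
Factor degrees with multiplicity: 1 + 2 = 3.

1, 2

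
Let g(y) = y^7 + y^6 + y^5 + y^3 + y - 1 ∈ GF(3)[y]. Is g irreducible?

Check for roots in GF(3): g(0) = 2; g(1) = 1; g(2) = 2.
No roots, so no linear factors.
Monic irreducibles of degree 2 over GF(3): y^2 + 1, y^2 + y - 1, y^2 - y - 1.
None of them divide g (all give nonzero remainder).
Degree-3 irreducible divisors: test the 8 monic irreducibles of degree 3 over GF(3).
None of them divide g (all give nonzero remainder).
No irreducible factor of degree ≤ 3 exists, so g is irreducible over GF(3).

Yes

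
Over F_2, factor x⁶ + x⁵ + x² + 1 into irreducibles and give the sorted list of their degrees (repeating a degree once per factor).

1, 2, 3

Write f(x) = x⁶ + x⁵ + x² + 1.
Roots in F_2: f(0) = 1; f(1) = 0 → root.
Linear factors from roots: (x + 1).
Complete factorization: f(x) = (x + 1)·(x² + x + 1)·(x³ + x² + 1).
Factor degrees with multiplicity: 1 + 2 + 3 = 6.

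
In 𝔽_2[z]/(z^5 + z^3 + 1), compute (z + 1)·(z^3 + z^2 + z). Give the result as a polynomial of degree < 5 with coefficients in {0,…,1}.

Multiply in 𝔽_2[z]: (z + 1)·(z^3 + z^2 + z) = z^4 + z.
Reduced: z^4 + z.

z^4 + z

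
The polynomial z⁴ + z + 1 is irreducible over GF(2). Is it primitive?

Yes

Write f(z) = z⁴ + z + 1.
|GF(2^4)^×| = 2^4 − 1 = 15. Prime factorization: 15 = 3·5.
f is primitive ⇔ z has order 15 in GF(2)[z]/(f), i.e. z^(15/q) ≠ 1 for each prime q | 15.
z^(5) mod f = z² + z.
z^(3) mod f = z³.
None equal 1, so z has full order 15; f is primitive.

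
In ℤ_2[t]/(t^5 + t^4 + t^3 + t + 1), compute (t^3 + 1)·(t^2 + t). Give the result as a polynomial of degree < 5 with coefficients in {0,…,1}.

t^3 + t^2 + 1

Multiply in ℤ_2[t]: (t^3 + 1)·(t^2 + t) = t^5 + t^4 + t^2 + t.
Reduce using t^5 ≡ t^4 + t^3 + t + 1 (mod t^5 + t^4 + t^3 + t + 1).
Reduced: t^3 + t^2 + 1.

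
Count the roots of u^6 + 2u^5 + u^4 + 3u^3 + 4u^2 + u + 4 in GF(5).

Write g(u) = u^6 + 2u^5 + u^4 + 3u^3 + 4u^2 + u + 4.
Evaluate at each of the 5 elements of GF(5):
g(0) = 4; g(1) = 1; g(2) = 0 → root; g(3) = 0 → root; g(4) = 4.
Roots: {2, 3}.

2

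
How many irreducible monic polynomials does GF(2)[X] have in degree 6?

9

Gauss's count: N_{2}(6) = (1/6) Σ_{d|6} μ(6/d)·2^d.
Divisors of 6: 1, 2, 3, 6; μ(6/d) for each: 1, -1, -1, 1.
Σ = 2^1 − 2^2 − 2^3 + 2^6 = 54.
N = 54/6 = 9.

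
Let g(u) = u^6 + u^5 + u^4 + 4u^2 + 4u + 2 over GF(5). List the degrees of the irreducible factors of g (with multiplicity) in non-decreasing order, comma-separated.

Roots in GF(5): g(0) = 2; g(1) = 3; g(2) = 3; g(3) = 3; g(4) = 3.
Complete factorization: g(u) = (u^6 + u^5 + u^4 + 4u^2 + 4u + 2).
Factor degrees with multiplicity: 6 = 6.

6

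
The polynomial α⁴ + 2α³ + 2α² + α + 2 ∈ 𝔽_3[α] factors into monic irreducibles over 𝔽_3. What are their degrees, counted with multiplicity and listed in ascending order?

4

Write g(α) = α⁴ + 2α³ + 2α² + α + 2.
Roots in 𝔽_3: g(0) = 2; g(1) = 2; g(2) = 2.
Complete factorization: g(α) = (α⁴ + 2α³ + 2α² + α + 2).
Factor degrees with multiplicity: 4 = 4.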